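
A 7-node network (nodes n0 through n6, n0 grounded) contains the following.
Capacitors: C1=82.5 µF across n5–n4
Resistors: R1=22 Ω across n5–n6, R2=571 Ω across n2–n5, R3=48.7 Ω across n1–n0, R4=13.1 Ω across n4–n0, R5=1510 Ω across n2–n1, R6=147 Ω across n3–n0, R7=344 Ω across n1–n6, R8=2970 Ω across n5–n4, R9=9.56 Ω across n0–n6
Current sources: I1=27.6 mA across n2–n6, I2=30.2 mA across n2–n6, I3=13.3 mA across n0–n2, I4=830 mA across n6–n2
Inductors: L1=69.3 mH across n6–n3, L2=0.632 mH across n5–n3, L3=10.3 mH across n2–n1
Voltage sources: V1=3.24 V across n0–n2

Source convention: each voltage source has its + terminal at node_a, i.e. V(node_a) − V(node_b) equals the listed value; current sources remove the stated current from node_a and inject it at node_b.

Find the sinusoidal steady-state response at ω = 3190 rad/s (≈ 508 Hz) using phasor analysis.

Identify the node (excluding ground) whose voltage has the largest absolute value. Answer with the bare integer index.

Element admittances at ω=3190 rad/s:
  Y(C1) = 0.000+0.2632j S between n5,n4
  Y(R1) = 0.04545+0.000j S between n5,n6
  I1: injects 0.0276 A into n6 (from n2)
  Y(R2) = 0.001751+0.000j S between n2,n5
  Y(L1) = 0.000-0.004524j S between n6,n3
  Y(R3) = 0.02053+0.000j S between n1,n0
  Y(R4) = 0.07634+0.000j S between n4,n0
  I2: injects 0.0302 A into n6 (from n2)
  Y(R5) = 0.0006623+0.000j S between n2,n1
  I3: injects 0.0133 A into n2 (from n0)
  Y(R6) = 0.006803+0.000j S between n3,n0
  Y(L2) = 0.000-0.4960j S between n5,n3
  Y(R7) = 0.002907+0.000j S between n1,n6
  Y(L3) = 0.000-0.03043j S between n2,n1
  Y(R8) = 0.0003367+0.000j S between n5,n4
  I4: injects 0.83 A into n2 (from n6)
  Y(R9) = 0.1046+0.000j S between n0,n6
  V1: constraint V(n0)−V(n2) = 3.24
Assemble and solve the 7×7 MNA system:
  V(n1)=-2.294+1.202j  V(n2)=-3.240+0.000j  V(n3)=-2.085+0.5147j  V(n4)=-2.030-0.09855j  V(n5)=-2.059+0.4903j  V(n6)=-5.690+0.06193j
  i(V1)=-0.8248+0.02715j

6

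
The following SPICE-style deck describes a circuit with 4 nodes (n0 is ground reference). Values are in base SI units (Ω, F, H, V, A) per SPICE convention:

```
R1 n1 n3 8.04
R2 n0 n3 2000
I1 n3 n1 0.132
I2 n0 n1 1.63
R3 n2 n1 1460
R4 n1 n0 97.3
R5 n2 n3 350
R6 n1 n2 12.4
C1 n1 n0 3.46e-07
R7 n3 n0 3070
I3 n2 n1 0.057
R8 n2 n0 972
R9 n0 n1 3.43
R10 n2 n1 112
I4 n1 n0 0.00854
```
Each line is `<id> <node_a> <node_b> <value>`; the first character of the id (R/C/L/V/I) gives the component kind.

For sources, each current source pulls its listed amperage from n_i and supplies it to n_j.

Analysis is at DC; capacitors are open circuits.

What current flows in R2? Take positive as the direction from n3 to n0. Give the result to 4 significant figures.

0.002132 A

Apply KCL at each of the 3 non-ground nodes and solve the resulting linear system.
Node n1: branches {R1, I1, I2, R3, R4, R6, C1, I3, R9, R10, I4} → V_1 = 5.345
Node n2: branches {R3, R5, R6, I3, R8, R10} → V_2 = 4.648
Node n3: branches {R1, R2, I1, R5, R7} → V_3 = 4.264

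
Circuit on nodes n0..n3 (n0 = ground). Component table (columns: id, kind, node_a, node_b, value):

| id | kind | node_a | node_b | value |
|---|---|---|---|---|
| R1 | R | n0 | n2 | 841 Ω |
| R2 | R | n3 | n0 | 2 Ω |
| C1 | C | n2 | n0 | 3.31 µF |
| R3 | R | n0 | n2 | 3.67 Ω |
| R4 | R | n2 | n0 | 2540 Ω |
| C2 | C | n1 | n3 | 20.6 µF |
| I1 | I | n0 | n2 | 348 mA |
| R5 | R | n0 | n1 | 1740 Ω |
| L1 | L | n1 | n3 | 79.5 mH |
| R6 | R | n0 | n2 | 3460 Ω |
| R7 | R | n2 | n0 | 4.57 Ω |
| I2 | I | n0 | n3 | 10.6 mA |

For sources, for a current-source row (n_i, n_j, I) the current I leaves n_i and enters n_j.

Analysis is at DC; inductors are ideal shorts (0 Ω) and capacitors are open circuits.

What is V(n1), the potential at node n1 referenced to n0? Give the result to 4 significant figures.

Element admittances at DC:
  Y(R1) = 0.001189 S between n0,n2
  Y(R2) = 0.5000 S between n3,n0
  Y(C1) = 0.000 S between n2,n0
  Y(R3) = 0.2725 S between n0,n2
  Y(R4) = 0.0003937 S between n2,n0
  Y(C2) = 0.000 S between n1,n3
  I1: injects 0.348 A into n2 (from n0)
  Y(R5) = 0.0005747 S between n0,n1
  L1: short n1↔n3 (DC inductor)
  Y(R6) = 0.0002890 S between n0,n2
  Y(R7) = 0.2188 S between n2,n0
  I2: injects 0.0106 A into n3 (from n0)
Assemble and solve the 4×4 MNA system:
  V(n1)=0.02118  V(n2)=0.7056  V(n3)=0.02118
  i(L1)=-1.217e-05

0.02118 V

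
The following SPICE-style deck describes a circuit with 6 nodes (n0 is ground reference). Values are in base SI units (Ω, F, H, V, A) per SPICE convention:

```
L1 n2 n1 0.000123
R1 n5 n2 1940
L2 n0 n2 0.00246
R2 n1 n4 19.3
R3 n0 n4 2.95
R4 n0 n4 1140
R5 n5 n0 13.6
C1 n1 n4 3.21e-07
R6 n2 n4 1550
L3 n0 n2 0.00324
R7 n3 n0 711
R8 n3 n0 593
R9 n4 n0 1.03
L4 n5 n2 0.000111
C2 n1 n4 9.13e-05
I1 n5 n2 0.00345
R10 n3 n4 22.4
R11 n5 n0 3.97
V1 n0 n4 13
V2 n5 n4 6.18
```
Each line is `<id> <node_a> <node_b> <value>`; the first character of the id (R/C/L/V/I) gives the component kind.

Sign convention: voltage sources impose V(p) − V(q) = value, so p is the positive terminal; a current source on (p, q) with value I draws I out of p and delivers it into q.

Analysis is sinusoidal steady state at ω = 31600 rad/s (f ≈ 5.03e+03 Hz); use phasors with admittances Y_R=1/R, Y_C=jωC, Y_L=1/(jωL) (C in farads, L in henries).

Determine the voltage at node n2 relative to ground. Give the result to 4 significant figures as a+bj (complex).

-9.516+0.001483j V

Apply KCL at each of the 5 non-ground nodes and solve the resulting linear system.
Node n1: branches {L1, R2, C1, C2} → V_1 = -13.34-0.006817j
Node n2: branches {L1, R1, L2, R6, L3, L4, I1} → V_2 = -9.516+0.001483j
Node n3: branches {R7, R8, R10} → V_3 = -12.16+0.000j
Node n4: branches {R2, R3, R4, C1, R6, R9, C2, R10, V1, V2} → V_4 = -13.00+0.000j
Node n5: branches {R1, R5, L4, I1, R11, V2} → V_5 = -6.820+0.000j
Source currents: i(V1)=-19.30+0.2154j, i(V2)=2.215+0.7685j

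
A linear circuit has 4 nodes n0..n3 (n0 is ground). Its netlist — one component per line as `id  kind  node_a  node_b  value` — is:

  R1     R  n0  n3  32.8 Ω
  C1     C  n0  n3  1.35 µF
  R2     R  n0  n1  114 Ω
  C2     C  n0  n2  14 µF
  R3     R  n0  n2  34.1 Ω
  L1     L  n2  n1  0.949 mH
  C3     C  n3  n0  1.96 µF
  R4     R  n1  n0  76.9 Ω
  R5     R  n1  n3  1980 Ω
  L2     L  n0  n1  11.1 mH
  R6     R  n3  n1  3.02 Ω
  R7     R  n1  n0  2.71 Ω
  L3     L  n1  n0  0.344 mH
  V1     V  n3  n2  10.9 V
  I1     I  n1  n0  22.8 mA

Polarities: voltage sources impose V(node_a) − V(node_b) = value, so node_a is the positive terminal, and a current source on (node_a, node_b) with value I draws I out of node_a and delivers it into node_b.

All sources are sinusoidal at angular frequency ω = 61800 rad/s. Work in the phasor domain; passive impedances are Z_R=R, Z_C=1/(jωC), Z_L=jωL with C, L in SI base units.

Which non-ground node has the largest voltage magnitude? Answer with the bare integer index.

MNA unknowns: 3 node voltages V₁..V_3 plus 1 source current (V1)
R1: Y=0.03049+0.000j on G[0,3]
C1: Y=0.000+0.08343j on G[0,3]
R2: Y=0.008772+0.000j on G[0,1]
C2: Y=0.000+0.8652j on G[0,2]
R3: Y=0.02933+0.000j on G[0,2]
L1: Y=0.000-0.01705j on G[2,1]
C3: Y=0.000+0.1211j on G[3,0]
R4: Y=0.01300+0.000j on G[1,0]
R5: Y=0.0005051+0.000j on G[1,3]
L2: Y=0.000-0.001458j on G[0,1]
R6: Y=0.3311+0.000j on G[3,1]
R7: Y=0.3690+0.000j on G[1,0]
L3: Y=0.000-0.04704j on G[1,0]
V1: row V3−V2=10.9, i_V1 at 3,2
I1: z[1]−=0.0228, z[0]+=0.0228
solve → V1=3.793+1.152j, V2=-2.424+1.634j, V3=8.476+1.634j
aux → i_V1=-1.477-1.944j

3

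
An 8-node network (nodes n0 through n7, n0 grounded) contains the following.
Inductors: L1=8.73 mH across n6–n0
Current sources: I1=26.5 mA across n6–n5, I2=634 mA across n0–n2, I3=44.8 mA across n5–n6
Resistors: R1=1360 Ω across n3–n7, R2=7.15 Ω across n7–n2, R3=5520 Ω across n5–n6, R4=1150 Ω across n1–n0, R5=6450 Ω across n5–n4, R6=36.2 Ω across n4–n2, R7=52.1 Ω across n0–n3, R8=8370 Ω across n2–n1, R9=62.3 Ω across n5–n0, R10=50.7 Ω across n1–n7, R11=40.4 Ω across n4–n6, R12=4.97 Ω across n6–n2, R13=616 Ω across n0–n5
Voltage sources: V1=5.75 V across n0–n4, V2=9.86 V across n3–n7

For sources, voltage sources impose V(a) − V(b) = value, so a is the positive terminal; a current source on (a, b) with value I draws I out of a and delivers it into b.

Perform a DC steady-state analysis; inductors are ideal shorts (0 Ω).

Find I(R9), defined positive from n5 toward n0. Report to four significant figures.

MNA unknowns: 7 node voltages V₁..V_7 plus 3 source currents (L1, V1, V2)
L1: row V6−V0=0, i_L1 at 6,0
I1: z[6]−=0.0265, z[5]+=0.0265
R1: Y=0.0007353 on G[3,7]
R2: Y=0.1399 on G[7,2]
R3: Y=0.0001812 on G[5,6]
R4: Y=0.0008696 on G[1,0]
R5: Y=0.0001550 on G[5,4]
I2: z[0]−=0.634, z[2]+=0.634
R6: Y=0.02762 on G[4,2]
R7: Y=0.01919 on G[0,3]
R8: Y=0.0001195 on G[2,1]
R9: Y=0.01605 on G[5,0]
R10: Y=0.01972 on G[1,7]
I3: z[5]−=0.0448, z[6]+=0.0448
R11: Y=0.02475 on G[4,6]
R12: Y=0.2012 on G[6,2]
R13: Y=0.001623 on G[0,5]
V1: row V0−V4=5.75, i_V1 at 0,4
V2: row V3−V7=9.86, i_V2 at 3,7
solve → V1=-0.07218, V2=1.257, V3=9.777, V4=-5.750, V5=-1.066, V6=0.000, V7=-0.08342
aux → i_L1=0.1286, i_V1=-0.3366, i_V2=-0.1949

-0.01710 A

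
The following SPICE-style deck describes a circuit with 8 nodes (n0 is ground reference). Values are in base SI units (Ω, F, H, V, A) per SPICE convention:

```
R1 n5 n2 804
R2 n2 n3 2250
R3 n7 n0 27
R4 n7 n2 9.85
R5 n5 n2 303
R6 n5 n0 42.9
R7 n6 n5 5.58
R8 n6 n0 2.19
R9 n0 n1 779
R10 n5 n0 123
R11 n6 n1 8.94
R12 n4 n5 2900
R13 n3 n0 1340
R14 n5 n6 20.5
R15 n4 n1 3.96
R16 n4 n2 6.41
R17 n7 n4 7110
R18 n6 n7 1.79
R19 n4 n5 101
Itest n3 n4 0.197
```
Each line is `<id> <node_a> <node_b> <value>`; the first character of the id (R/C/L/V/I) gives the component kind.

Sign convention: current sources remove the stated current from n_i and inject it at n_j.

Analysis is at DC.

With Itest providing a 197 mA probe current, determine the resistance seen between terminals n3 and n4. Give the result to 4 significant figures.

Apply KCL at each of the 7 non-ground nodes and solve the resulting linear system.
Node n1: branches {R9, R11, R15} → V_1 = 0.9359
Node n2: branches {R1, R2, R4, R5, R16} → V_2 = 0.5729
Node n3: branches {R2, R13, Itest} → V_3 = -165.2
Node n4: branches {R12, R15, R16, R17, R19, Itest} → V_4 = 1.254
Node n5: branches {R1, R5, R6, R7, R10, R12, R14, R19} → V_5 = 0.2466
Node n6: branches {R7, R8, R11, R14, R18} → V_6 = 0.2288
Node n7: branches {R3, R4, R17, R18} → V_7 = 0.2669

R_eq = 845.1 Ω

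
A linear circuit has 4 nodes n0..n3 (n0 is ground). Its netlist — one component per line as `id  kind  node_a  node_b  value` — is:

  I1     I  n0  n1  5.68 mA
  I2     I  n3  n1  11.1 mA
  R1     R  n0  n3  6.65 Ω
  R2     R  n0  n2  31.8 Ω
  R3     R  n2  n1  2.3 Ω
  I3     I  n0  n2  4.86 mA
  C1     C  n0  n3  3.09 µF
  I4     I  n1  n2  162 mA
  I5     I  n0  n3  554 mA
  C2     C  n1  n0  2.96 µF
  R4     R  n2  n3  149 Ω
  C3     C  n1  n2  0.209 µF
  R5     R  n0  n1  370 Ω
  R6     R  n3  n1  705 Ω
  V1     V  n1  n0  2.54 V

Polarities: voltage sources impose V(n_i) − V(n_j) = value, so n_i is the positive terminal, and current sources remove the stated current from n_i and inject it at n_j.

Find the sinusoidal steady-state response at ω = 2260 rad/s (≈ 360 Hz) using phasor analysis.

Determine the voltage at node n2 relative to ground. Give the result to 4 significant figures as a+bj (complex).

2.738-0.002423j V

MNA unknowns: 3 node voltages V₁..V_3 plus 1 source current (V1)
I1: z[0]−=0.00568, z[1]+=0.00568
I2: z[3]−=0.0111, z[1]+=0.0111
R1: Y=0.1504+0.000j on G[0,3]
R2: Y=0.03145+0.000j on G[0,2]
R3: Y=0.4348+0.000j on G[2,1]
I3: z[0]−=0.00486, z[2]+=0.00486
C1: Y=0.000+0.006983j on G[0,3]
I4: z[1]−=0.162, z[2]+=0.162
I5: z[0]−=0.554, z[3]+=0.554
C2: Y=0.000+0.006690j on G[1,0]
R4: Y=0.006711+0.000j on G[2,3]
C3: Y=0.000+0.0004723j on G[1,2]
R5: Y=0.002703+0.000j on G[0,1]
R6: Y=0.001418+0.000j on G[3,1]
V1: row V1−V0=2.54, i_V1 at 1,0
solve → V1=2.540+0.000j, V2=2.738-0.002423j, V3=3.557-0.1568j
aux → i_V1=-0.06440-0.01817j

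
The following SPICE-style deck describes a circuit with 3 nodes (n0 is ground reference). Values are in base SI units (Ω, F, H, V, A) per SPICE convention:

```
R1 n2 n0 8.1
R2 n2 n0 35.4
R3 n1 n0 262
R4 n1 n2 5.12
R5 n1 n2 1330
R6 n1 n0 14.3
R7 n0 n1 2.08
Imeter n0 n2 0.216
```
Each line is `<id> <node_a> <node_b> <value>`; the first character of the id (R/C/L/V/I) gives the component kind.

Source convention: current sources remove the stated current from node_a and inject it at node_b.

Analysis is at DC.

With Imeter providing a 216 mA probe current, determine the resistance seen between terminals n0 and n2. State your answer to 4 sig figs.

R_eq = 3.372 Ω

Element admittances at DC:
  Y(R1) = 0.1235 S between n2,n0
  Y(R2) = 0.02825 S between n2,n0
  Y(R3) = 0.003817 S between n1,n0
  Y(R4) = 0.1953 S between n1,n2
  Y(R5) = 0.0007519 S between n1,n2
  Y(R6) = 0.06993 S between n1,n0
  Y(R7) = 0.4808 S between n0,n1
  Imeter: injects 0.216 A into n2 (from n0)
Assemble and solve the 2×2 MNA system:
  V(n1)=0.1903  V(n2)=0.7284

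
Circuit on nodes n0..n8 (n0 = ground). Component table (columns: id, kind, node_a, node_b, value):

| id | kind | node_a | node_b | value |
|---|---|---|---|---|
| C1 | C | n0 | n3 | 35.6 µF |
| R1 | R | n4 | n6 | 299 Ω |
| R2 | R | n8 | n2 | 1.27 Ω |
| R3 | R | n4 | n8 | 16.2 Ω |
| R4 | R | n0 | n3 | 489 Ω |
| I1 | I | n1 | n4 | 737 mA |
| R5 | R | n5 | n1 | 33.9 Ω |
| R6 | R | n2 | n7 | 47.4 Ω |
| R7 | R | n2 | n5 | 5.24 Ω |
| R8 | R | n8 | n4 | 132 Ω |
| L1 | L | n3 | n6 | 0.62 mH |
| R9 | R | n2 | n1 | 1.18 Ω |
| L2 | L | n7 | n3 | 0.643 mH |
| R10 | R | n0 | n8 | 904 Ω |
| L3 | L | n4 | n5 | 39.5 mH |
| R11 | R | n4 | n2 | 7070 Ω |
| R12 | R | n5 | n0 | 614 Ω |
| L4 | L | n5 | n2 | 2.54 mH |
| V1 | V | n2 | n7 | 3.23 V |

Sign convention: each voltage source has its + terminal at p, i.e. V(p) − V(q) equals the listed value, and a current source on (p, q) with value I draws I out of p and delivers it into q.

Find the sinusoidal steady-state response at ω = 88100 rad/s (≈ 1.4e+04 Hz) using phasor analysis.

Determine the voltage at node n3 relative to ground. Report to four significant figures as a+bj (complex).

0.002280+0.001961j V

Element admittances at ω=88100 rad/s:
  Y(C1) = 0.000+3.136j S between n0,n3
  Y(R1) = 0.003344+0.000j S between n4,n6
  Y(R2) = 0.7874+0.000j S between n8,n2
  Y(R3) = 0.06173+0.000j S between n4,n8
  Y(R4) = 0.002045+0.000j S between n0,n3
  I1: injects 0.737 A into n4 (from n1)
  Y(R5) = 0.02950+0.000j S between n5,n1
  Y(R6) = 0.02110+0.000j S between n2,n7
  Y(R7) = 0.1908+0.000j S between n2,n5
  Y(R8) = 0.007576+0.000j S between n8,n4
  Y(L1) = 0.000-0.01831j S between n3,n6
  Y(R9) = 0.8475+0.000j S between n2,n1
  Y(L2) = 0.000-0.01765j S between n7,n3
  Y(R10) = 0.001106+0.000j S between n0,n8
  Y(L3) = 0.000-0.0002874j S between n4,n5
  Y(R11) = 0.0001414+0.000j S between n4,n2
  Y(R12) = 0.001629+0.000j S between n5,n0
  Y(L4) = 0.000-0.004469j S between n5,n2
  V1: constraint V(n2)−V(n7) = 3.23
Assemble and solve the 9×9 MNA system:
  V(n1)=1.122-2.628j  V(n2)=1.967-2.628j  V(n3)=0.002280+0.001961j  V(n4)=12.88-2.337j  V(n5)=1.841-2.626j  V(n6)=0.8315+2.202j  V(n7)=-1.263-2.628j  V(n8)=2.846-2.601j
  i(V1)=-0.1146+0.02233j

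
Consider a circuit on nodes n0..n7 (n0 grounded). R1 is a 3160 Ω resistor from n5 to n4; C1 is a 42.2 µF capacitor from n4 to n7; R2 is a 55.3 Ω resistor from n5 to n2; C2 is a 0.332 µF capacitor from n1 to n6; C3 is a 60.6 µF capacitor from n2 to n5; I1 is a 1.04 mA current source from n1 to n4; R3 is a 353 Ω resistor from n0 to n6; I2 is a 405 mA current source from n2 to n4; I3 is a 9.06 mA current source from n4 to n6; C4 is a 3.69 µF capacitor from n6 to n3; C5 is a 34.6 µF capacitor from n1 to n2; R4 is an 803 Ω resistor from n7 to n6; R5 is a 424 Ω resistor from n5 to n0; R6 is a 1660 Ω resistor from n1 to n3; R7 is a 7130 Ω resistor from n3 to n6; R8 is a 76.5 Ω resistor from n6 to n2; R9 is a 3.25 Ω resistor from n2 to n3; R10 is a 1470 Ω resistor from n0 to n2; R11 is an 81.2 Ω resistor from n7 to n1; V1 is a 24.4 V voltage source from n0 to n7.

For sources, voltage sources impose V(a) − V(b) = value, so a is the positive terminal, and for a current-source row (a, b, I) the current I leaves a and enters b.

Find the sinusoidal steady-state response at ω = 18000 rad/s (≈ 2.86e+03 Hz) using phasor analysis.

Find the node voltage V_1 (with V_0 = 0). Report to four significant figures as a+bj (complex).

MNA unknowns: 7 node voltages V₁..V_7 plus 1 source current (V1)
R1: Y=0.0003165+0.000j on G[5,4]
C1: Y=0.000+0.7596j on G[4,7]
R2: Y=0.01808+0.000j on G[5,2]
C2: Y=0.000+0.005976j on G[1,6]
C3: Y=0.000+1.091j on G[2,5]
I1: z[1]−=0.00104, z[4]+=0.00104
R3: Y=0.002833+0.000j on G[0,6]
I2: z[2]−=0.405, z[4]+=0.405
I3: z[4]−=0.00906, z[6]+=0.00906
C4: Y=0.000+0.06642j on G[6,3]
C5: Y=0.000+0.6228j on G[1,2]
R4: Y=0.001245+0.000j on G[7,6]
R5: Y=0.002358+0.000j on G[5,0]
R6: Y=0.0006024+0.000j on G[1,3]
R7: Y=0.0001403+0.000j on G[3,6]
R8: Y=0.01307+0.000j on G[6,2]
R9: Y=0.3077+0.000j on G[2,3]
R10: Y=0.0006803+0.000j on G[0,2]
R11: Y=0.01232+0.000j on G[7,1]
V1: row V0−V7=24.4, i_V1 at 0,7
solve → V1=-37.39+0.2340j, V2=-37.39+0.5024j, V3=-37.03+0.5714j, V4=-24.40-0.5172j, V5=-37.39+0.4178j, V6=-36.70-1.105j, V7=-24.40+0.000j
aux → i_V1=-0.2176-0.001802j

-37.39+0.2340j V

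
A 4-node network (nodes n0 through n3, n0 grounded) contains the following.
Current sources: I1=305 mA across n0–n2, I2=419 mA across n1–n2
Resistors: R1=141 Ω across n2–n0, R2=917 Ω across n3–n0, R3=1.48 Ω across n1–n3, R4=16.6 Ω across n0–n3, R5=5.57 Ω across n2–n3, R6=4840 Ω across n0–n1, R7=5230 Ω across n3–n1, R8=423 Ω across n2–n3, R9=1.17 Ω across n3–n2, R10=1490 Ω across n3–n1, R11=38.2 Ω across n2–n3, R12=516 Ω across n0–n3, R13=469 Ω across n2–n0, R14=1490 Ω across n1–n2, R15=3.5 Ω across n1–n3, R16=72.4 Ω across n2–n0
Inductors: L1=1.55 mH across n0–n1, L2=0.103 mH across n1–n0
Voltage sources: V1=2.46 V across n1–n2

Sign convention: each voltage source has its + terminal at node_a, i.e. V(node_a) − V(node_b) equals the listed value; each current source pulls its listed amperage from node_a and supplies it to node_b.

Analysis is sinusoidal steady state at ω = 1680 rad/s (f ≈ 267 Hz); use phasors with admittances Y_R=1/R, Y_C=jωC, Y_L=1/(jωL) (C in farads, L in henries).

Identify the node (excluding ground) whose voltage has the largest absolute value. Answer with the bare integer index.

2

MNA unknowns: 3 node voltages V₁..V_3 plus 1 source current (V1)
I1: z[0]−=0.305, z[2]+=0.305
R1: Y=0.007092+0.000j on G[2,0]
R2: Y=0.001091+0.000j on G[3,0]
R3: Y=0.6757+0.000j on G[1,3]
L1: Y=0.000-0.3840j on G[0,1]
R4: Y=0.06024+0.000j on G[0,3]
L2: Y=0.000-5.779j on G[1,0]
R5: Y=0.1795+0.000j on G[2,3]
R6: Y=0.0002066+0.000j on G[0,1]
R7: Y=0.0001912+0.000j on G[3,1]
R8: Y=0.002364+0.000j on G[2,3]
R9: Y=0.8547+0.000j on G[3,2]
R10: Y=0.0006711+0.000j on G[3,1]
I2: z[1]−=0.419, z[2]+=0.419
R11: Y=0.02618+0.000j on G[2,3]
R12: Y=0.001938+0.000j on G[0,3]
R13: Y=0.002132+0.000j on G[2,0]
R14: Y=0.0006711+0.000j on G[1,2]
R15: Y=0.2857+0.000j on G[1,3]
R16: Y=0.01381+0.000j on G[2,0]
V1: row V1−V2=2.46, i_V1 at 1,2
solve → V1=0.0009817+0.07152j, V2=-2.459+0.07152j, V3=-1.251+0.06936j
aux → i_V1=-2.066+0.003951j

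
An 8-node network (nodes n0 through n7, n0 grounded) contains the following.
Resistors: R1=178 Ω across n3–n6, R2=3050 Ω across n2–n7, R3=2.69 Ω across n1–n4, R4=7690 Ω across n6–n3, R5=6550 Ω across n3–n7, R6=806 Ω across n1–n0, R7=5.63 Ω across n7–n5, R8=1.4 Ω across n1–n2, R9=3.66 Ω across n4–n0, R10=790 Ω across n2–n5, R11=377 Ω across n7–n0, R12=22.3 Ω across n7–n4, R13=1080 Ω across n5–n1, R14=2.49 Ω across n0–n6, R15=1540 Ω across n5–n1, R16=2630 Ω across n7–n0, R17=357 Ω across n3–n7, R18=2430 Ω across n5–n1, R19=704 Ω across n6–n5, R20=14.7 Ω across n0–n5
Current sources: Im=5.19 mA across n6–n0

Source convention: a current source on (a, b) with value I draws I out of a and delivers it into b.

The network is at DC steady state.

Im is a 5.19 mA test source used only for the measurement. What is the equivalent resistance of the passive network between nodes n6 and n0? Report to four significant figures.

MNA unknowns: 7 node voltages V₁..V_7
R1: Y=0.005618 on G[3,6]
R2: Y=0.0003279 on G[2,7]
R3: Y=0.3717 on G[1,4]
R4: Y=0.0001300 on G[6,3]
R5: Y=0.0001527 on G[3,7]
R6: Y=0.001241 on G[1,0]
R7: Y=0.1776 on G[7,5]
R8: Y=0.7143 on G[1,2]
R9: Y=0.2732 on G[4,0]
R10: Y=0.001266 on G[2,5]
R11: Y=0.002653 on G[7,0]
R12: Y=0.04484 on G[7,4]
R13: Y=0.0009259 on G[5,1]
R14: Y=0.4016 on G[0,6]
R15: Y=0.0006494 on G[5,1]
R16: Y=0.0003802 on G[7,0]
R17: Y=0.002801 on G[3,7]
R18: Y=0.0004115 on G[5,1]
R19: Y=0.001420 on G[6,5]
R20: Y=0.06803 on G[0,5]
Im: z[6]−=0.00519, z[0]+=0.00519
solve → V1=-6.230e-05, V2=-6.297e-05, V3=-0.008603, V4=-5.962e-05, V5=-0.0003579, V6=-0.01282, V7=-0.0004007

R_eq = 2.470 Ω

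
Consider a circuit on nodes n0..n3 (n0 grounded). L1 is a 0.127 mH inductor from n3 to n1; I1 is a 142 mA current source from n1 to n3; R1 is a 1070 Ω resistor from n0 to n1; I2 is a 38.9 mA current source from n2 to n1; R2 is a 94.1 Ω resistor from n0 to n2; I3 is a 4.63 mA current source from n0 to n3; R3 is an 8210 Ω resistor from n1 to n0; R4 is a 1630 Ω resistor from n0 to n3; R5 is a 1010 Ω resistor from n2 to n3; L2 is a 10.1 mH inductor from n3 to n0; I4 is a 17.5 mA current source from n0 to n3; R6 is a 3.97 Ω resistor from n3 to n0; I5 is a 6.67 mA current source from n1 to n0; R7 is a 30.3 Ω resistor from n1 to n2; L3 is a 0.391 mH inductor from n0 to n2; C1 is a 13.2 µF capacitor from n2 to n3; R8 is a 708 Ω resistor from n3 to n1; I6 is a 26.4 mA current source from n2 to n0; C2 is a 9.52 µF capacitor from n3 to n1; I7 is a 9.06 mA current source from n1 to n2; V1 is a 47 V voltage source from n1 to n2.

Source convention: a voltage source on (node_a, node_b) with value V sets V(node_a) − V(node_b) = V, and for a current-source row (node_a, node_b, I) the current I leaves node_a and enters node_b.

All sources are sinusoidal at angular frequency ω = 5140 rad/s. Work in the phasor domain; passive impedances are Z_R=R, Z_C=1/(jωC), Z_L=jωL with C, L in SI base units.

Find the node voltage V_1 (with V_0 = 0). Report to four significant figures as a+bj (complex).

Element admittances at ω=5140 rad/s:
  Y(L1) = 0.000-1.532j S between n3,n1
  I1: injects 0.142 A into n3 (from n1)
  Y(R1) = 0.0009346+0.000j S between n0,n1
  I2: injects 0.0389 A into n1 (from n2)
  Y(R2) = 0.01063+0.000j S between n0,n2
  I3: injects 0.00463 A into n3 (from n0)
  Y(R3) = 0.0001218+0.000j S between n1,n0
  Y(R4) = 0.0006135+0.000j S between n0,n3
  Y(R5) = 0.0009901+0.000j S between n2,n3
  Y(L2) = 0.000-0.01926j S between n3,n0
  I4: injects 0.0175 A into n3 (from n0)
  Y(R6) = 0.2519+0.000j S between n3,n0
  I5: injects 0.00667 A into n0 (from n1)
  Y(R7) = 0.03300+0.000j S between n1,n2
  Y(L3) = 0.000-0.4976j S between n0,n2
  Y(C1) = 0.000+0.06785j S between n2,n3
  Y(R8) = 0.001412+0.000j S between n3,n1
  I6: injects 0.0264 A into n0 (from n2)
  Y(C2) = 0.000+0.04893j S between n3,n1
  I7: injects 0.00906 A into n2 (from n1)
  V1: constraint V(n1)−V(n2) = 47
Assemble and solve the 4×4 MNA system:
  V(n1)=34.67-15.61j  V(n2)=-12.33-15.61j  V(n3)=32.71-21.08j
  i(V1)=-9.811+2.918j

34.67-15.61j V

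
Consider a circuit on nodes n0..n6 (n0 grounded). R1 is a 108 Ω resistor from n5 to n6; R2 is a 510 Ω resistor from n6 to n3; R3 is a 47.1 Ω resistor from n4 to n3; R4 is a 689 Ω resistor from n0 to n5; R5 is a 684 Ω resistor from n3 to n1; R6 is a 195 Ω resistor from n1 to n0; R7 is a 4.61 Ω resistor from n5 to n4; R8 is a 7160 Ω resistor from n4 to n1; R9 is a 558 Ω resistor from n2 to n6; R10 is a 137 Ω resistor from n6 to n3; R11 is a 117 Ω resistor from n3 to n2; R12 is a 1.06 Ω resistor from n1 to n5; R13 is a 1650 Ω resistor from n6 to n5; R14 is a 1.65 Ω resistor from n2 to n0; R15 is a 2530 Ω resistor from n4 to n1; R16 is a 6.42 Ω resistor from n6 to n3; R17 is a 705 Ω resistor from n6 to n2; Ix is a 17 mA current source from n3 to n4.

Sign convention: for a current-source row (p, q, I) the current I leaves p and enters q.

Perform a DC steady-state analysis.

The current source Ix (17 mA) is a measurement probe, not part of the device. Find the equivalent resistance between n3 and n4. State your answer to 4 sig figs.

MNA unknowns: 6 node voltages V₁..V_6
R1: Y=0.009259 on G[5,6]
R2: Y=0.001961 on G[6,3]
R3: Y=0.02123 on G[4,3]
R4: Y=0.001451 on G[0,5]
R5: Y=0.001462 on G[3,1]
R6: Y=0.005128 on G[1,0]
R7: Y=0.2169 on G[5,4]
R8: Y=0.0001397 on G[4,1]
R9: Y=0.001792 on G[2,6]
R10: Y=0.007299 on G[6,3]
R11: Y=0.008547 on G[3,2]
R12: Y=0.9434 on G[1,5]
R13: Y=0.0006061 on G[6,5]
R14: Y=0.6061 on G[2,0]
R15: Y=0.0003953 on G[4,1]
R16: Y=0.1558 on G[6,3]
R17: Y=0.001418 on G[6,2]
Ix: z[3]−=0.017, z[4]+=0.017
solve → V1=0.2823, V2=-0.003070, V3=-0.1690, V4=0.3154, V5=0.2845, V6=-0.1409

R_eq = 28.49 Ω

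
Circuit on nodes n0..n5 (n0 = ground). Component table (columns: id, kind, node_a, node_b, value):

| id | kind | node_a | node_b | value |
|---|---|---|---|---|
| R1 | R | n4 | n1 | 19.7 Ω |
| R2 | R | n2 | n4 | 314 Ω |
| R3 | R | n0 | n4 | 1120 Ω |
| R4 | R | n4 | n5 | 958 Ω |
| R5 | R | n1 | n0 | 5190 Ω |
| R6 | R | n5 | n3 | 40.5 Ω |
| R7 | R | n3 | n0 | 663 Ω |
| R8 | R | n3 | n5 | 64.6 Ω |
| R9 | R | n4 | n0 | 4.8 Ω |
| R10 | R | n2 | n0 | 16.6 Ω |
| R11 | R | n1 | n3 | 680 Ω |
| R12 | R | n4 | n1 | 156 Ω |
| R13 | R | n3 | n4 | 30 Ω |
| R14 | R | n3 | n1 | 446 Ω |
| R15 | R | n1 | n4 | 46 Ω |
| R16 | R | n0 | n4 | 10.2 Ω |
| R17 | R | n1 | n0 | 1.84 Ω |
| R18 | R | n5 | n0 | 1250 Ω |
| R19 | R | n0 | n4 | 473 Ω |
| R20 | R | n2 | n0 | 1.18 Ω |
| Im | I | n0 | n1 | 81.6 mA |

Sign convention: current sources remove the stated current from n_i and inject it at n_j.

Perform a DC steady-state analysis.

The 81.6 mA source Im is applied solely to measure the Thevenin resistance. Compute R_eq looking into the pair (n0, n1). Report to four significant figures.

R_eq = 1.642 Ω

Apply KCL at each of the 5 non-ground nodes and solve the resulting linear system.
Node n1: branches {R1, R5, R11, R12, R14, R15, R17, Im} → V_1 = 0.1340
Node n2: branches {R2, R10, R20} → V_2 = 9.695e-05
Node n3: branches {R6, R7, R8, R11, R13, R14} → V_3 = 0.03595
Node n4: branches {R1, R2, R3, R4, R9, R12, R13, R15, R16, R19} → V_4 = 0.02773
Node n5: branches {R4, R6, R8, R18} → V_5 = 0.03506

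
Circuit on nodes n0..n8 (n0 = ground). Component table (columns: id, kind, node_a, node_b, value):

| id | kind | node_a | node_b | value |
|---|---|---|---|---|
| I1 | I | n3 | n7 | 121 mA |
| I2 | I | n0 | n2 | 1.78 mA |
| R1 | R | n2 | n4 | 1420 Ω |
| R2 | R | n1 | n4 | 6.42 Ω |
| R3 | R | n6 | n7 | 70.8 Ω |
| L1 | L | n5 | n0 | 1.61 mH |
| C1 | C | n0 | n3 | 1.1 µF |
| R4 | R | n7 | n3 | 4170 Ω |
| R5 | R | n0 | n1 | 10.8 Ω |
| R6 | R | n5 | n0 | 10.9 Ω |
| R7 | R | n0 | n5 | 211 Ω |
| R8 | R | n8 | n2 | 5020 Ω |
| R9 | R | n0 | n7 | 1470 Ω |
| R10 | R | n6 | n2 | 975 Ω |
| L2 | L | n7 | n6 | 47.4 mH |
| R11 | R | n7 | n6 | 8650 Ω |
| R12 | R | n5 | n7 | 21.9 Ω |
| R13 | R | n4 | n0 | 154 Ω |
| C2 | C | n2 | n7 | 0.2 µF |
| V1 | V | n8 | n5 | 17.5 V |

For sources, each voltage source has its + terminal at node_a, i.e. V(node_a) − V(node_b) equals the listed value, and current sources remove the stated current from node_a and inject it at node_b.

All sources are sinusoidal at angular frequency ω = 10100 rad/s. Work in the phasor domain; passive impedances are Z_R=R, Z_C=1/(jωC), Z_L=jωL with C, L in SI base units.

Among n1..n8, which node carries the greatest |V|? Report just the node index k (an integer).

MNA unknowns: 8 node voltages V₁..V_8 plus 1 source current (V1)
I1: z[3]−=0.121, z[7]+=0.121
I2: z[0]−=0.00178, z[2]+=0.00178
R1: Y=0.0007042+0.000j on G[2,4]
R2: Y=0.1558+0.000j on G[1,4]
R3: Y=0.01412+0.000j on G[6,7]
L1: Y=0.000-0.06150j on G[5,0]
C1: Y=0.000+0.01111j on G[0,3]
R4: Y=0.0002398+0.000j on G[7,3]
R5: Y=0.09259+0.000j on G[0,1]
R6: Y=0.09174+0.000j on G[5,0]
R7: Y=0.004739+0.000j on G[0,5]
R8: Y=0.0001992+0.000j on G[8,2]
R9: Y=0.0006803+0.000j on G[0,7]
R10: Y=0.001026+0.000j on G[6,2]
L2: Y=0.000-0.002089j on G[7,6]
R11: Y=0.0001156+0.000j on G[7,6]
R12: Y=0.04566+0.000j on G[5,7]
R13: Y=0.006494+0.000j on G[4,0]
C2: Y=0.000+0.002020j on G[2,7]
V1: row V8−V5=17.5, i_V1 at 8,5
solve → V1=0.02660-0.0008124j, V2=3.930-0.1201j, V3=-0.2201+10.81j, V4=0.04241-0.001295j, V5=0.8509+0.5642j, V6=3.508+0.5692j, V7=3.472+0.6135j, V8=18.35+0.5642j
aux → i_V1=-0.002873-0.0001363j

8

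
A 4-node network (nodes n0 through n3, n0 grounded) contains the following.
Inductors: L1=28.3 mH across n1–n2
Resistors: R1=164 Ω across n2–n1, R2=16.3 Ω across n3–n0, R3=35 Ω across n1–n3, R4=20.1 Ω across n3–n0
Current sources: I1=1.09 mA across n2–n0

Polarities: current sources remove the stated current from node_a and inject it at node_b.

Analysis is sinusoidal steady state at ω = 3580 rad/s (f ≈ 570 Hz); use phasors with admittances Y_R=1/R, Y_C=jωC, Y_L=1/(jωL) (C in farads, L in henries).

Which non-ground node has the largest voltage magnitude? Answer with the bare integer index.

2

MNA unknowns: 3 node voltages V₁..V_3
L1: Y=0.000-0.009870j on G[1,2]
R1: Y=0.006098+0.000j on G[2,1]
R2: Y=0.06135+0.000j on G[3,0]
R3: Y=0.02857+0.000j on G[1,3]
R4: Y=0.04975+0.000j on G[3,0]
I1: z[2]−=0.00109, z[0]+=0.00109
solve → V1=-0.04796+0.000j, V2=-0.09734-0.07993j, V3=-0.009811+0.000j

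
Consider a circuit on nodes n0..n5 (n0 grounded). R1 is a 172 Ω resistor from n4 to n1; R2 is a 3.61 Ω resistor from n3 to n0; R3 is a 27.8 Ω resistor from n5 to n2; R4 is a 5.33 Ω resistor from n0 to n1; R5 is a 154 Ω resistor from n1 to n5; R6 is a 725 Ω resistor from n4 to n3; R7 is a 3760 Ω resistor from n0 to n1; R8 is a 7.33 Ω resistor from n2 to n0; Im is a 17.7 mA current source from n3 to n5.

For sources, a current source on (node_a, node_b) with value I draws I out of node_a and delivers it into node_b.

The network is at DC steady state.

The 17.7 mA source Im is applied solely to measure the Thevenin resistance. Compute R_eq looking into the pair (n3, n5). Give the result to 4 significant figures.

R_eq = 32.37 Ω

Apply KCL at each of the 5 non-ground nodes and solve the resulting linear system.
Node n1: branches {R1, R4, R5, R7} → V_1 = 0.01656
Node n2: branches {R3, R8} → V_2 = 0.1063
Node n3: branches {R2, R6, Im} → V_3 = -0.06357
Node n4: branches {R1, R6} → V_4 = 0.001192
Node n5: branches {R3, R5, Im} → V_5 = 0.5094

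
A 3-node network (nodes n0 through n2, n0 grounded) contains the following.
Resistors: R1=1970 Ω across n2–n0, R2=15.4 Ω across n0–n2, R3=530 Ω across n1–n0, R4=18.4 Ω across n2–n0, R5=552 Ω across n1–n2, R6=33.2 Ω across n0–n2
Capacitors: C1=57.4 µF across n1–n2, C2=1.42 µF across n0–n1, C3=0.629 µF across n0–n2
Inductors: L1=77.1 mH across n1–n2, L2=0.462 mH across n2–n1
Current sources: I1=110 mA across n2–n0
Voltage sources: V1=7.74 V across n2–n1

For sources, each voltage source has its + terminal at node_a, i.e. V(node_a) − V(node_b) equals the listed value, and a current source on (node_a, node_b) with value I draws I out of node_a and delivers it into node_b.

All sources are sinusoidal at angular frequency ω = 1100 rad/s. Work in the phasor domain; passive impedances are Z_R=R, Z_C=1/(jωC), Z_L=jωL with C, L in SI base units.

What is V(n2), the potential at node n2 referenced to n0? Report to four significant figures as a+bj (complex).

-0.6271+0.08896j V

Element admittances at ω=1100 rad/s:
  Y(R1) = 0.0005076+0.000j S between n2,n0
  Y(C1) = 0.000+0.06314j S between n1,n2
  Y(R2) = 0.06494+0.000j S between n0,n2
  Y(R3) = 0.001887+0.000j S between n1,n0
  Y(C2) = 0.000+0.001562j S between n0,n1
  Y(L1) = 0.000-0.01179j S between n1,n2
  Y(L2) = 0.000-1.968j S between n2,n1
  Y(C3) = 0.000+0.0006919j S between n0,n2
  Y(R4) = 0.05435+0.000j S between n2,n0
  I1: injects 0.11 A into n0 (from n2)
  Y(R5) = 0.001812+0.000j S between n1,n2
  Y(R6) = 0.03012+0.000j S between n0,n2
  V1: constraint V(n2)−V(n1) = 7.74
Assemble and solve the 3×3 MNA system:
  V(n1)=-8.367+0.08896j  V(n2)=-0.6271+0.08896j
  i(V1)=-0.02995+14.82j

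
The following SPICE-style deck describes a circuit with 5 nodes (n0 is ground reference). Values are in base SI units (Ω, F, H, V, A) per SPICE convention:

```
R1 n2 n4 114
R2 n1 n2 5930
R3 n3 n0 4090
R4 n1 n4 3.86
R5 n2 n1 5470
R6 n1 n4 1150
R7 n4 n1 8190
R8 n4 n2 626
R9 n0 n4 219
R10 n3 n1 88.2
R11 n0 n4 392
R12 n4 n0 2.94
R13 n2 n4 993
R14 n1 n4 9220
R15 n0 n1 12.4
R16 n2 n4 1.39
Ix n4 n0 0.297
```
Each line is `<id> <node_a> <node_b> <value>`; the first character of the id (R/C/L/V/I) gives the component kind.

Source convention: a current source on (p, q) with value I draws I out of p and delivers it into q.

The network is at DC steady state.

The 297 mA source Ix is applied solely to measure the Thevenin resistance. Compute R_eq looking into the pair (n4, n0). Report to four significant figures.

MNA unknowns: 4 node voltages V₁..V_4
R1: Y=0.008772 on G[2,4]
R2: Y=0.0001686 on G[1,2]
R3: Y=0.0002445 on G[3,0]
R4: Y=0.2591 on G[1,4]
R5: Y=0.0001828 on G[2,1]
R6: Y=0.0008696 on G[1,4]
R7: Y=0.0001221 on G[4,1]
R8: Y=0.001597 on G[4,2]
R9: Y=0.004566 on G[0,4]
R10: Y=0.01134 on G[3,1]
R11: Y=0.002551 on G[0,4]
R12: Y=0.3401 on G[4,0]
R13: Y=0.001007 on G[2,4]
R14: Y=0.0001085 on G[1,4]
R15: Y=0.08065 on G[0,1]
R16: Y=0.7194 on G[2,4]
Ix: z[4]−=0.297, z[0]+=0.297
solve → V1=-0.5542, V2=-0.7261, V3=-0.5425, V4=-0.7262

R_eq = 2.445 Ω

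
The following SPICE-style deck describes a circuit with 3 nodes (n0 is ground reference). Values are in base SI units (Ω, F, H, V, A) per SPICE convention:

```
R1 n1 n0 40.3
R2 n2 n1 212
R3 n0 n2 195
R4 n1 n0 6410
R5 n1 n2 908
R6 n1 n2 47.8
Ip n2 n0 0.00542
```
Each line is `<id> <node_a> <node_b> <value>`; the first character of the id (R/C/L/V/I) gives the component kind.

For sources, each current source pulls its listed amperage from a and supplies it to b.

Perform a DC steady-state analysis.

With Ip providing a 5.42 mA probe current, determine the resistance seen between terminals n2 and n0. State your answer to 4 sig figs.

R_eq = 55.43 Ω

Element admittances at DC:
  Y(R1) = 0.02481 S between n1,n0
  Y(R2) = 0.004717 S between n2,n1
  Y(R3) = 0.005128 S between n0,n2
  Y(R4) = 0.0001560 S between n1,n0
  Y(R5) = 0.001101 S between n1,n2
  Y(R6) = 0.02092 S between n1,n2
  Ip: injects 0.00542 A into n0 (from n2)
Assemble and solve the 2×2 MNA system:
  V(n1)=-0.1554  V(n2)=-0.3004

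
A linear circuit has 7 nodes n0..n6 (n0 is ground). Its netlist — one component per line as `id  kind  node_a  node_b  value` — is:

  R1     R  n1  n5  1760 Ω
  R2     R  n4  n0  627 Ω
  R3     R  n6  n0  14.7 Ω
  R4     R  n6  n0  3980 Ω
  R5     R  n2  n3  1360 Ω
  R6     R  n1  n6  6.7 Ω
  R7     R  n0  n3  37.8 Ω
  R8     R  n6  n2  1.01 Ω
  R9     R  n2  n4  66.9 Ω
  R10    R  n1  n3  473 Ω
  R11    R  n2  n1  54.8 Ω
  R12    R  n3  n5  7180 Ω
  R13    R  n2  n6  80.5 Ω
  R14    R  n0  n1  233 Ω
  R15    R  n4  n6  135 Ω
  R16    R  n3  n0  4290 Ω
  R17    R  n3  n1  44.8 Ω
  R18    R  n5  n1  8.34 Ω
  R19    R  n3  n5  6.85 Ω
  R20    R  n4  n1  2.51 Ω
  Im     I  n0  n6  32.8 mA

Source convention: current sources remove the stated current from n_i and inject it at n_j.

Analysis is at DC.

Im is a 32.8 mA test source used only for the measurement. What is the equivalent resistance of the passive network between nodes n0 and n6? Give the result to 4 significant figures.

R_eq = 10.92 Ω

Apply KCL at each of the 6 non-ground nodes and solve the resulting linear system.
Node n1: branches {R1, R6, R10, R11, R14, R17, R18, R20} → V_1 = 0.3142
Node n2: branches {R5, R8, R9, R11, R13} → V_2 = 0.3567
Node n3: branches {R5, R7, R10, R12, R16, R17, R19} → V_3 = 0.2434
Node n4: branches {R2, R9, R15, R20} → V_4 = 0.3153
Node n5: branches {R1, R12, R18, R19} → V_5 = 0.2754
Node n6: branches {R3, R4, R6, R8, R13, R15, Im} → V_6 = 0.3581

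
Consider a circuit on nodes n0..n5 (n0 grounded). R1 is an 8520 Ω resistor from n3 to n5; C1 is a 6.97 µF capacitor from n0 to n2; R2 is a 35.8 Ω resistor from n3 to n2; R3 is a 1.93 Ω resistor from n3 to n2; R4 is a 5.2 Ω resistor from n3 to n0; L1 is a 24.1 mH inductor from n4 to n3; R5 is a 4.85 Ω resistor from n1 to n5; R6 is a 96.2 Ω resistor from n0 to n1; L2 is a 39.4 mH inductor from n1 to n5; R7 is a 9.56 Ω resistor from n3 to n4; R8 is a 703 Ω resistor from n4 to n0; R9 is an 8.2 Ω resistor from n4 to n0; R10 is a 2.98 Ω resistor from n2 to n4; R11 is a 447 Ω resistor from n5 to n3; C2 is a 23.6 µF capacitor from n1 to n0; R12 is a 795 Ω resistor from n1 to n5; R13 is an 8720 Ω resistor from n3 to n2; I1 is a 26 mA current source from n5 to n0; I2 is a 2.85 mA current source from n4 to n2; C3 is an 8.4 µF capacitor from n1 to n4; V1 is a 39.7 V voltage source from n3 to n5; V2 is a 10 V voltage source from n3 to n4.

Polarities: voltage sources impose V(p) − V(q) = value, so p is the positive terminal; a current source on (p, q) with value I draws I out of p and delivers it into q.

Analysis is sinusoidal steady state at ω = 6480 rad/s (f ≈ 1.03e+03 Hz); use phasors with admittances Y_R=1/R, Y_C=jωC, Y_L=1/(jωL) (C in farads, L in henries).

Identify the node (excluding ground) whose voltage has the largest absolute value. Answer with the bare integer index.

MNA unknowns: 5 node voltages V₁..V_5 plus 2 source currents (V1, V2)
R1: Y=0.0001174+0.000j on G[3,5]
C1: Y=0.000+0.04517j on G[0,2]
R2: Y=0.02793+0.000j on G[3,2]
R3: Y=0.5181+0.000j on G[3,2]
R4: Y=0.1923+0.000j on G[3,0]
L1: Y=0.000-0.006403j on G[4,3]
R5: Y=0.2062+0.000j on G[1,5]
R6: Y=0.01040+0.000j on G[0,1]
L2: Y=0.000-0.003917j on G[1,5]
R7: Y=0.1046+0.000j on G[3,4]
R8: Y=0.001422+0.000j on G[4,0]
R9: Y=0.1220+0.000j on G[4,0]
R10: Y=0.3356+0.000j on G[2,4]
R11: Y=0.002237+0.000j on G[5,3]
C2: Y=0.000+0.1529j on G[1,0]
R12: Y=0.001258+0.000j on G[1,5]
R13: Y=0.0001147+0.000j on G[3,2]
I1: z[5]−=0.026, z[0]+=0.026
I2: z[4]−=0.00285, z[2]+=0.00285
C3: Y=0.000+0.05443j on G[1,4]
V1: row V3−V5=39.7, i_V1 at 3,5
V2: row V3−V4=10, i_V2 at 3,4
solve → V1=-11.90+16.00j, V2=8.852+3.518j, V3=12.47+3.972j, V4=2.474+3.972j, V5=-27.23+3.972j
aux → i_V1=-3.294-2.436j, i_V2=-2.223+1.489j

5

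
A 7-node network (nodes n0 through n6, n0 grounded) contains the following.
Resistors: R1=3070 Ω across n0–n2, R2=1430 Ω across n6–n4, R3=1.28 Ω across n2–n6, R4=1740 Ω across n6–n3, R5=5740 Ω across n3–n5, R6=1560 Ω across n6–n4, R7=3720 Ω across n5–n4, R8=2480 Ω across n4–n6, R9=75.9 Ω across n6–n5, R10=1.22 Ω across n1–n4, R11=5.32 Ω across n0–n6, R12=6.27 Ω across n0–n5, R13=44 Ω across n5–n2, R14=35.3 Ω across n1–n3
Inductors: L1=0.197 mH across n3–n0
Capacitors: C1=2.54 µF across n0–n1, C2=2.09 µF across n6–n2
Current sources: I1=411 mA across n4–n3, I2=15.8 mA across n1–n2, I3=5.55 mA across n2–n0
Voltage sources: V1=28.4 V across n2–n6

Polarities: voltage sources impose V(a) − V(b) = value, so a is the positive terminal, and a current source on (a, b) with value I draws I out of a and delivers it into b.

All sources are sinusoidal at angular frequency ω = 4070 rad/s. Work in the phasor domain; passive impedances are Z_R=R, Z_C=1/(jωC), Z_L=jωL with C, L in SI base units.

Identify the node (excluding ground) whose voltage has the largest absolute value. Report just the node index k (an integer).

MNA unknowns: 6 node voltages V₁..V_6 plus 1 source current (V1)
R1: Y=0.0003257+0.000j on G[0,2]
R2: Y=0.0006993+0.000j on G[6,4]
R3: Y=0.7812+0.000j on G[2,6]
R4: Y=0.0005747+0.000j on G[6,3]
R5: Y=0.0001742+0.000j on G[3,5]
R6: Y=0.0006410+0.000j on G[6,4]
R7: Y=0.0002688+0.000j on G[5,4]
L1: Y=0.000-1.247j on G[3,0]
C1: Y=0.000+0.01034j on G[0,1]
R8: Y=0.0004032+0.000j on G[4,6]
C2: Y=0.000+0.008506j on G[6,2]
R9: Y=0.01318+0.000j on G[6,5]
I1: z[4]−=0.411, z[3]+=0.411
I2: z[1]−=0.0158, z[2]+=0.0158
R10: Y=0.8197+0.000j on G[1,4]
I3: z[2]−=0.00555, z[0]+=0.00555
R11: Y=0.1880+0.000j on G[0,6]
R12: Y=0.1595+0.000j on G[0,5]
R13: Y=0.02273+0.000j on G[5,2]
R14: Y=0.02833+0.000j on G[1,3]
V1: row V2−V6=28.4, i_V1 at 2,6
solve → V1=-12.75+4.386j, V2=25.90+0.03578j, V3=-0.09868+0.04144j, V4=-13.23+4.376j, V5=2.819+0.01260j, V6=-2.500+0.03578j
aux → i_V1=-22.71-0.2421j

2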